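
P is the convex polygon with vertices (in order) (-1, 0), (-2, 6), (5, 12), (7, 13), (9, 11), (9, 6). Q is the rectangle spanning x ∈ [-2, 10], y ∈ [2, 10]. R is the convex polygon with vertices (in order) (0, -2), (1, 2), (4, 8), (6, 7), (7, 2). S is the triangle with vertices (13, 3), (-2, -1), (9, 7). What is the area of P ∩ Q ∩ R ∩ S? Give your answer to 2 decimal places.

1.71

The intersection is the polygon with vertices (2.125,2), (6.381,5.095), (6.5,4.5), (2.333,2).
By the shoelace formula its area is 1.71.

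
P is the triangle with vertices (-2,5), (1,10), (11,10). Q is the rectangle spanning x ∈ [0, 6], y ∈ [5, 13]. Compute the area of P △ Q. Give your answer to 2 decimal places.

|P| = 25, |Q| = 48, |P∩Q| = 17.6282.
|P △ Q| = |P| + |Q| − 2·|P∩Q| = 25 + 48 − 35.2564 = 37.74.

37.74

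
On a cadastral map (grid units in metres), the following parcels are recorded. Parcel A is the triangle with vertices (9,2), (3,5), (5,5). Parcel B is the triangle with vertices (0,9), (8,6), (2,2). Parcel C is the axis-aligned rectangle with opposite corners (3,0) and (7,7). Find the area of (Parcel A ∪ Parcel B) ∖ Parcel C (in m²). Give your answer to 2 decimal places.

14.02

|Parcel A ∪ Parcel B| = 26.6471.
|(Parcel A ∪ Parcel B) ∩ Parcel C| = 12.6262.
|(Parcel A ∪ Parcel B) ∖ Parcel C| = 26.6471 − 12.6262 = 14.02.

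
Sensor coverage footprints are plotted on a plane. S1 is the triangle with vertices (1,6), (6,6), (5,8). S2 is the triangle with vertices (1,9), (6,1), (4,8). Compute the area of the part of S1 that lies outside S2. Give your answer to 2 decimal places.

2.88

|S1| = 5, |S1∩S2| = 2.1205.
|S1 ∖ S2| = |S1| − |S1∩S2| = 5 − 2.1205 = 2.88.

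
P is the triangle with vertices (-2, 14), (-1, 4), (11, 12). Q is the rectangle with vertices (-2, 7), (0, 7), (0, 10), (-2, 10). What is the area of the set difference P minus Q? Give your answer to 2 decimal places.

59.65

|P| = 64, |P∩Q| = 4.35.
|P ∖ Q| = |P| − |P∩Q| = 64 − 4.35 = 59.65.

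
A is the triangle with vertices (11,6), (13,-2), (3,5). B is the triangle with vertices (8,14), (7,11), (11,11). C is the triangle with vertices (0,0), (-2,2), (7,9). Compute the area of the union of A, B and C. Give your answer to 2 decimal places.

By inclusion–exclusion:
Individual areas: |A| = 33, |B| = 6, |C| = 16.
|A∩B| = 0.
|A∩C| = 0.2338.
|B∩C| = 0.
|A∩B∩C| = 0.
|A ∪ B ∪ C| = 55 − 0.2338 + 0 = 54.77.

54.77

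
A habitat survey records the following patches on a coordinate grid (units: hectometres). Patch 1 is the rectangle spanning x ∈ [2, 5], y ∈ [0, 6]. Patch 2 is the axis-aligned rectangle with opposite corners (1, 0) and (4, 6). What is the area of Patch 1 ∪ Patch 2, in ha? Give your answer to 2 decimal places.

By inclusion–exclusion:
Individual areas: |Patch 1| = 18, |Patch 2| = 18.
|Patch 1∩Patch 2|: x∈[2,4], y∈[0,6] → 2·6 = 12.
|Patch 1 ∪ Patch 2| = 36 − 12 = 24.00.

24.00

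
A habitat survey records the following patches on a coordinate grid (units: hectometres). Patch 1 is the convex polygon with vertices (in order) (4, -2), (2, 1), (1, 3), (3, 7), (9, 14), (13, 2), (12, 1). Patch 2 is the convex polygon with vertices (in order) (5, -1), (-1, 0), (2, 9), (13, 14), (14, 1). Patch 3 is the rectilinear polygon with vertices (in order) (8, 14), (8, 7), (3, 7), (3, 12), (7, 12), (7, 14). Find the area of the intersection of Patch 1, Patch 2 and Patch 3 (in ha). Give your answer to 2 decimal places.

13.72

The intersection is the polygon with vertices (6.447,11.021), (8,11.727), (8,7), (3,7).
By the shoelace formula its area is 13.72.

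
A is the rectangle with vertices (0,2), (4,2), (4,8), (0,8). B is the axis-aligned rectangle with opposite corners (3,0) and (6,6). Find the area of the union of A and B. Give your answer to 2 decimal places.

38.00

By inclusion–exclusion:
Individual areas: |A| = 24, |B| = 18.
|A∩B|: x∈[3,4], y∈[2,6] → 1·4 = 4.
|A ∪ B| = 42 − 4 = 38.00.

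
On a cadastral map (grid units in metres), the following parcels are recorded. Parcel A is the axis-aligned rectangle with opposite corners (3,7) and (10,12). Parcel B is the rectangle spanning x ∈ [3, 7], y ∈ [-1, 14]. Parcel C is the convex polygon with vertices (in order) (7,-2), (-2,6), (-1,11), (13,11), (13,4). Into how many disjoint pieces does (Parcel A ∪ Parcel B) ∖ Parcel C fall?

2

(Parcel A ∪ Parcel B) ∖ Parcel C splits into 2 disjoint pieces (area 15, area 3.6736).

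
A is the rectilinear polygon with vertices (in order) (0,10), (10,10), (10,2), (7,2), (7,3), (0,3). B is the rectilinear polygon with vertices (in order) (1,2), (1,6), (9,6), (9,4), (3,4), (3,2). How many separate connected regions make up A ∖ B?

1

A ∖ B is a single connected region.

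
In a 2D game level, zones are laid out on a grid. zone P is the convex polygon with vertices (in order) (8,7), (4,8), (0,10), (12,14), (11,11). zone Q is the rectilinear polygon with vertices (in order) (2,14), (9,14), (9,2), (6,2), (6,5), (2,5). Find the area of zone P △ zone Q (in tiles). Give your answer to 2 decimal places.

|zone P| = 38.5, |zone Q| = 72, |zone P∩zone Q| = 28.1667.
|zone P △ zone Q| = |zone P| + |zone Q| − 2·|zone P∩zone Q| = 38.5 + 72 − 56.3333 = 54.17.

54.17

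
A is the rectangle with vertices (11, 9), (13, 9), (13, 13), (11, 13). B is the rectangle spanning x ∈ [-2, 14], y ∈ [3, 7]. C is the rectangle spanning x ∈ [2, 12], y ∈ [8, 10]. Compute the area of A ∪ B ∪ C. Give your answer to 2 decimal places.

91.00

By inclusion–exclusion:
Individual areas: |A| = 8, |B| = 64, |C| = 20.
|A∩B| = 0 (no overlap).
|A∩C|: x∈[11,12], y∈[9,10] → 1·1 = 1.
|B∩C| = 0 (no overlap).
|A∩B∩C| = 0.
|A ∪ B ∪ C| = 92 − 1 + 0 = 91.00.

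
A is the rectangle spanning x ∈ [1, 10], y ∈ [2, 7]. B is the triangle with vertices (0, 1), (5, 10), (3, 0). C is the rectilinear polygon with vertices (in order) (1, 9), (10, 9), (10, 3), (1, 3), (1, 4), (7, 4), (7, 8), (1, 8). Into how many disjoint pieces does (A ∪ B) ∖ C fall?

3

(A ∪ B) ∖ C splits into 3 disjoint pieces (area 13.8, area 18.8889, area 0.1778).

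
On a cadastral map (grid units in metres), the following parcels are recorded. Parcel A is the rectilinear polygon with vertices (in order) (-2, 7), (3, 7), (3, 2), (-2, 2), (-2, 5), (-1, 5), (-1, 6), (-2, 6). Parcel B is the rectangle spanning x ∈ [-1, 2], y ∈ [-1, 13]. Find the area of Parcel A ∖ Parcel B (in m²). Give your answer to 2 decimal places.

9.00

|Parcel A| = 24, |Parcel A∩Parcel B| = 15.
|Parcel A ∖ Parcel B| = |Parcel A| − |Parcel A∩Parcel B| = 24 − 15 = 9.00.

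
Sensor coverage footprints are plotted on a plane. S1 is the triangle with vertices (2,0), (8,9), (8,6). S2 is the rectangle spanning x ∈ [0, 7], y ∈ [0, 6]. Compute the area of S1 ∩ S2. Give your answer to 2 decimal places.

5.50

The intersection is the polygon with vertices (6,6), (7,6), (7,5), (2,0).
By the shoelace formula its area is 5.50.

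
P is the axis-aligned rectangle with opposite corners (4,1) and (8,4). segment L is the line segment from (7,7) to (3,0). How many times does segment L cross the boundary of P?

The segment meets the boundary at (5.286,4), (4,1.75).

2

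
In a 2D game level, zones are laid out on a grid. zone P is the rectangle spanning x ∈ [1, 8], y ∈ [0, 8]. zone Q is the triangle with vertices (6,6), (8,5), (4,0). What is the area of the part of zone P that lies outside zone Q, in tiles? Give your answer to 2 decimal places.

49.00

|zone P| = 56, |zone P∩zone Q| = 7.
|zone P ∖ zone Q| = |zone P| − |zone P∩zone Q| = 56 − 7 = 49.00.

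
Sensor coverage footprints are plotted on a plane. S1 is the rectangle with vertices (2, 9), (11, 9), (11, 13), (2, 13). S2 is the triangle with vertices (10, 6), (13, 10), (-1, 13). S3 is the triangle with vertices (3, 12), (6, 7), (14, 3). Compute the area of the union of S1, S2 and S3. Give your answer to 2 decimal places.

By inclusion–exclusion:
Individual areas: |S1| = 36, |S2| = 32.5, |S3| = 14.
|S1∩S2| = 18.1006.
|S1∩S3| = 2.8.
|S2∩S3| = 5.2218.
|S1∩S2∩S3| = 2.6786.
|S1 ∪ S2 ∪ S3| = 82.5 − 26.1225 + 2.6786 = 59.06.

59.06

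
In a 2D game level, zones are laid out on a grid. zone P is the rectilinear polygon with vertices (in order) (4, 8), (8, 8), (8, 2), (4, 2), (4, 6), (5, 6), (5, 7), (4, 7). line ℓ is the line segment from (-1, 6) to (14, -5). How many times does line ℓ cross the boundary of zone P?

2

The segment meets the boundary at (4.455,2), (4,2.333).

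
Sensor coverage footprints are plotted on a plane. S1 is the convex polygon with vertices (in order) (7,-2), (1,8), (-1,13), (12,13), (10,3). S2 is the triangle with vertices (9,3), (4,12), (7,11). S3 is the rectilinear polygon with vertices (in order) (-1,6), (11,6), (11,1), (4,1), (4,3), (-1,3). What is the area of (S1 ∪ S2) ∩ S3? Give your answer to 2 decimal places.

The region (S1 ∪ S2) ∩ S3 is the polygon with vertices (10,3), (8.8,1), (5.2,1), (4,3), (2.2,6), (10.6,6).
By the shoelace formula its area is 31.20.

31.20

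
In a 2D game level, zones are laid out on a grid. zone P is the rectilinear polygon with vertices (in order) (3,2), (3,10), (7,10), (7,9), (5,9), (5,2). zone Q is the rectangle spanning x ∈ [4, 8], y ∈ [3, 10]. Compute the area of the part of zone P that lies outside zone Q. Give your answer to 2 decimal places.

9.00

|zone P| = 18, |zone P∩zone Q| = 9.
|zone P ∖ zone Q| = |zone P| − |zone P∩zone Q| = 18 − 9 = 9.00.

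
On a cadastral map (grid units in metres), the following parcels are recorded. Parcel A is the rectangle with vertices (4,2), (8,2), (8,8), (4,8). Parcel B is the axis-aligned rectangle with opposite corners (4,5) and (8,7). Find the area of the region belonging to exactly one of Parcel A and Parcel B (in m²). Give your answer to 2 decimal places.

|Parcel A∩Parcel B|: x∈[4,8], y∈[5,7] → 4·2 = 8.
|Parcel A △ Parcel B| = |Parcel A| + |Parcel B| − 2·|Parcel A∩Parcel B| = 24 + 8 − 16 = 16.00.

16.00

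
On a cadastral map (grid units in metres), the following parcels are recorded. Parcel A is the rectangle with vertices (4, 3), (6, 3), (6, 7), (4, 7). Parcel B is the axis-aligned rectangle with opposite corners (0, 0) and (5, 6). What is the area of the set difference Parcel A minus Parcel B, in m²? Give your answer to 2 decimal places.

5.00

|Parcel A∩Parcel B|: x∈[4,5], y∈[3,6] → 1·3 = 3.
|Parcel A| = 8.
|Parcel A ∖ Parcel B| = |Parcel A| − |Parcel A∩Parcel B| = 8 − 3 = 5.00.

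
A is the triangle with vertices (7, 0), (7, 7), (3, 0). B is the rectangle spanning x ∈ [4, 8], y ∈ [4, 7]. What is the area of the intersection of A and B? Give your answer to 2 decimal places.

2.57

The intersection is the polygon with vertices (7,4), (5.286,4), (7,7).
By the shoelace formula its area is 2.57.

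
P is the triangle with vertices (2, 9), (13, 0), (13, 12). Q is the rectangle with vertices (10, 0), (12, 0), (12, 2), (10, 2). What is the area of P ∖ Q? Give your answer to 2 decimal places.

|P| = 66, |P∩Q| = 0.8535.
|P ∖ Q| = |P| − |P∩Q| = 66 − 0.8535 = 65.15.

65.15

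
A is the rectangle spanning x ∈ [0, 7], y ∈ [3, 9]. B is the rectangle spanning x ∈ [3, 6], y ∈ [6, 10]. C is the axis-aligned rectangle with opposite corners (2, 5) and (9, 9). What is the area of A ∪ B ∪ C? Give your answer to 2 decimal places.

53.00

By inclusion–exclusion:
Individual areas: |A| = 42, |B| = 12, |C| = 28.
|A∩B|: x∈[3,6], y∈[6,9] → 3·3 = 9.
|A∩C|: x∈[2,7], y∈[5,9] → 5·4 = 20.
|B∩C|: x∈[3,6], y∈[6,9] → 3·3 = 9.
|A∩B∩C| = 9.
|A ∪ B ∪ C| = 82 − 38 + 9 = 53.00.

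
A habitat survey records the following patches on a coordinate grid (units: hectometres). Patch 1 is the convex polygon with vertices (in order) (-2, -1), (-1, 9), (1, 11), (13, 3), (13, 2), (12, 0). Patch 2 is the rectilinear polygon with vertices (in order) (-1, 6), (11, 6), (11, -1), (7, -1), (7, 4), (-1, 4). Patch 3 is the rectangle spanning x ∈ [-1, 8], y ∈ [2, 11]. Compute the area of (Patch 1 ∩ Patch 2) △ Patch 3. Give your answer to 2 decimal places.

|Patch 1 ∩ Patch 2| = 38.7738.
|(Patch 1 ∩ Patch 2) ∩ Patch 3| = 20.
|(Patch 1 ∩ Patch 2) △ Patch 3| = 38.7738 + 81 − 40 = 79.77.

79.77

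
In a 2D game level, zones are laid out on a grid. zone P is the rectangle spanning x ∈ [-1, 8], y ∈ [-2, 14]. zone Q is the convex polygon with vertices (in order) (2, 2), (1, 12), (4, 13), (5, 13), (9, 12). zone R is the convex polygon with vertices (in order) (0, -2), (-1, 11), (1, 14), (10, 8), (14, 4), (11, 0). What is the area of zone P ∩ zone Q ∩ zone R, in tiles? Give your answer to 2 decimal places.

The intersection is the polygon with vertices (2,2), (1,12), (3,12.667), (7.409,9.727).
By the shoelace formula its area is 35.32.

35.32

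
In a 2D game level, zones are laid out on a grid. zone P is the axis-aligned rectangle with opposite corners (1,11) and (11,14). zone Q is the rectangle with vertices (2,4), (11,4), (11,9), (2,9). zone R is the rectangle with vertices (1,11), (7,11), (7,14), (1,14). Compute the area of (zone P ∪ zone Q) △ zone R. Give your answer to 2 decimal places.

|zone P ∪ zone Q| = 75.
|(zone P ∪ zone Q) ∩ zone R| = 18.
|(zone P ∪ zone Q) △ zone R| = 75 + 18 − 36 = 57.00.

57.00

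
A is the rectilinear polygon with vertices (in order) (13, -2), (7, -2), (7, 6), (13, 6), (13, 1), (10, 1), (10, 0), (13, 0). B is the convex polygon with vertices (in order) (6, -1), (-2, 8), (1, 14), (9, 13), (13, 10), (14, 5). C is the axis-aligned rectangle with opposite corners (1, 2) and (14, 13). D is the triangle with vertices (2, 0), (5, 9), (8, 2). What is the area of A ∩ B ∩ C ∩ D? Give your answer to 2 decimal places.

The intersection is the polygon with vertices (7,2), (7,4.333), (8,2).
By the shoelace formula its area is 1.17.

1.17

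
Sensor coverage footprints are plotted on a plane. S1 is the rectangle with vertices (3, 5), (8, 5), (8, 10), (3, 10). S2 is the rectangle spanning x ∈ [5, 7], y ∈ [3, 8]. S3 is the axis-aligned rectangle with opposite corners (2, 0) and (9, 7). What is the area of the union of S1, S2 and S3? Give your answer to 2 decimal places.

By inclusion–exclusion:
Individual areas: |S1| = 25, |S2| = 10, |S3| = 49.
|S1∩S2|: x∈[5,7], y∈[5,8] → 2·3 = 6.
|S1∩S3|: x∈[3,8], y∈[5,7] → 5·2 = 10.
|S2∩S3|: x∈[5,7], y∈[3,7] → 2·4 = 8.
|S1∩S2∩S3| = 4.
|S1 ∪ S2 ∪ S3| = 84 − 24 + 4 = 64.00.

64.00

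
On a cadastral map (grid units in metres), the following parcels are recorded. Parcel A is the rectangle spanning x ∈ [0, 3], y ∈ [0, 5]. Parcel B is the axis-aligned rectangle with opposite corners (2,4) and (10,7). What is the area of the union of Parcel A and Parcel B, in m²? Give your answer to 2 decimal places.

38.00

By inclusion–exclusion:
Individual areas: |Parcel A| = 15, |Parcel B| = 24.
|Parcel A∩Parcel B|: x∈[2,3], y∈[4,5] → 1·1 = 1.
|Parcel A ∪ Parcel B| = 39 − 1 = 38.00.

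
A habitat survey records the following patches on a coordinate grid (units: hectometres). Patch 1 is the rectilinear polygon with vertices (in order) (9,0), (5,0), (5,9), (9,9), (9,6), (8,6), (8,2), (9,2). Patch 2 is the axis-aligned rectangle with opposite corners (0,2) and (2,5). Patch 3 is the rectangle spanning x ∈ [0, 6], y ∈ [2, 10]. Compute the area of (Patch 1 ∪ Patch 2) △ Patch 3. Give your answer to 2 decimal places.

60.00

|Patch 1 ∪ Patch 2| = 38.
|(Patch 1 ∪ Patch 2) ∩ Patch 3| = 13.
|(Patch 1 ∪ Patch 2) △ Patch 3| = 38 + 48 − 26 = 60.00.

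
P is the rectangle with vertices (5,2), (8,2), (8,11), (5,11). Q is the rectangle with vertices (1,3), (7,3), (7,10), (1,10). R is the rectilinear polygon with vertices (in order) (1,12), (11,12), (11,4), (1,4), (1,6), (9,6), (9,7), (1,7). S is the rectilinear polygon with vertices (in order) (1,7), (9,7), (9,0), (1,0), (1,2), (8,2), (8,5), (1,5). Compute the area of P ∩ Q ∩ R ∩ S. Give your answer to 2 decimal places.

2.00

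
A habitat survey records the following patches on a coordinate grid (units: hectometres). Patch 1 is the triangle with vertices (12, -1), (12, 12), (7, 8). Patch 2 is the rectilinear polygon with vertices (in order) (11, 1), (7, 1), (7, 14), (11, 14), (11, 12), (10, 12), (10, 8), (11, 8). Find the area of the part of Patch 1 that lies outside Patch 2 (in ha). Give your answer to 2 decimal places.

|Patch 1| = 32.5, |Patch 1∩Patch 2| = 17.9889.
|Patch 1 ∖ Patch 2| = |Patch 1| − |Patch 1∩Patch 2| = 32.5 − 17.9889 = 14.51.

14.51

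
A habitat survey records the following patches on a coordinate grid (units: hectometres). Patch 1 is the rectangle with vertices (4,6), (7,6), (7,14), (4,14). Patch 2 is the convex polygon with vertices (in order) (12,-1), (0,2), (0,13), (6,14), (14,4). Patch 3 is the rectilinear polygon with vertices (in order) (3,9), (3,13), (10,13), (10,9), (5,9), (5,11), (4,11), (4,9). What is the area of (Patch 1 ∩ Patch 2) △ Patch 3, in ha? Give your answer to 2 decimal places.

29.09

|Patch 1 ∩ Patch 2| = 23.0417.
|(Patch 1 ∩ Patch 2) ∩ Patch 3| = 9.975.
|(Patch 1 ∩ Patch 2) △ Patch 3| = 23.0417 + 26 − 19.95 = 29.09.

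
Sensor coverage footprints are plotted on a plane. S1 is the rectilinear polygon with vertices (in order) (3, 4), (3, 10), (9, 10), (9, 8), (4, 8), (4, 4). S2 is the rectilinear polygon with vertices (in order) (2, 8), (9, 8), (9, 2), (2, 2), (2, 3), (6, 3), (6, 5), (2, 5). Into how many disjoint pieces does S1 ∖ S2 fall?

2

S1 ∖ S2 splits into 2 disjoint pieces (area 1, area 12).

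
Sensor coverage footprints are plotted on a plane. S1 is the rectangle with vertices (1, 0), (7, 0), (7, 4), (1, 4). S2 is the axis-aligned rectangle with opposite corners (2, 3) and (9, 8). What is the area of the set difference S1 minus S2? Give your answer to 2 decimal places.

|S1∩S2|: x∈[2,7], y∈[3,4] → 5·1 = 5.
|S1| = 24.
|S1 ∖ S2| = |S1| − |S1∩S2| = 24 − 5 = 19.00.

19.00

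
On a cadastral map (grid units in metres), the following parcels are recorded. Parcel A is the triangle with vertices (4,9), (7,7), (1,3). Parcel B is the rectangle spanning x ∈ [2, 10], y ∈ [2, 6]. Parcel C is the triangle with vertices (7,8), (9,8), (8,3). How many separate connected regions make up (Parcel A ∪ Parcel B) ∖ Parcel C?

(Parcel A ∪ Parcel B) ∖ Parcel C is a single connected region.

1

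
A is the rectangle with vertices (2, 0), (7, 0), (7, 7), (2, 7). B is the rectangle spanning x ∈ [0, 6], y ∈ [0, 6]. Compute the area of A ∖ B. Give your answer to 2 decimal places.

|A∩B|: x∈[2,6], y∈[0,6] → 4·6 = 24.
|A| = 35.
|A ∖ B| = |A| − |A∩B| = 35 − 24 = 11.00.

11.00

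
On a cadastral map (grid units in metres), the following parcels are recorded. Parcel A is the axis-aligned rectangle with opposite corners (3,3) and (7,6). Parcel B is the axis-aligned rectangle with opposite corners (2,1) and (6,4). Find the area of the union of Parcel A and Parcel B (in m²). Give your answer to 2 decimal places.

21.00

By inclusion–exclusion:
Individual areas: |Parcel A| = 12, |Parcel B| = 12.
|Parcel A∩Parcel B|: x∈[3,6], y∈[3,4] → 3·1 = 3.
|Parcel A ∪ Parcel B| = 24 − 3 = 21.00.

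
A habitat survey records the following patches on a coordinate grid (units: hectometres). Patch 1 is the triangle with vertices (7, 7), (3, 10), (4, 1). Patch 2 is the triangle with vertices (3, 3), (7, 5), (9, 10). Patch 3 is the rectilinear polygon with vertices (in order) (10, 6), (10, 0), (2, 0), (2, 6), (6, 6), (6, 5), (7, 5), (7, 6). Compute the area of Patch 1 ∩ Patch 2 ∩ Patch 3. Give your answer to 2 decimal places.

The intersection is the polygon with vertices (5.667,4.333), (3.737,3.368), (3.688,3.803), (5.571,6), (6,6), (6,5).
By the shoelace formula its area is 2.64.

2.64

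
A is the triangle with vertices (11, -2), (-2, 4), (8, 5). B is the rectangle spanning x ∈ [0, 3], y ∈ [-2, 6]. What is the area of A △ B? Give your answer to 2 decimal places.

|A| = 36.5, |B| = 24, |A∩B| = 5.8962.
|A △ B| = |A| + |B| − 2·|A∩B| = 36.5 + 24 − 11.7923 = 48.71.

48.71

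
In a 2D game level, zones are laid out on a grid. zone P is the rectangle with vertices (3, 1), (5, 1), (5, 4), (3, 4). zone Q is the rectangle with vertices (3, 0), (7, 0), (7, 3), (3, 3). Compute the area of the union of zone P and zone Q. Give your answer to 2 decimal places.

14.00

By inclusion–exclusion:
Individual areas: |zone P| = 6, |zone Q| = 12.
|zone P∩zone Q|: x∈[3,5], y∈[1,3] → 2·2 = 4.
|zone P ∪ zone Q| = 18 − 4 = 14.00.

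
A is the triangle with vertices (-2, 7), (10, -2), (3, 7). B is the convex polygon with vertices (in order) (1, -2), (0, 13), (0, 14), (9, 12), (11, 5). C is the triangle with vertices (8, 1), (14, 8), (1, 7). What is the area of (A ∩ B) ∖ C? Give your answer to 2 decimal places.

|A ∩ B| = 16.534.
|(A ∩ B) ∩ C| = 5.1347.
|(A ∩ B) ∖ C| = 16.534 − 5.1347 = 11.40.

11.40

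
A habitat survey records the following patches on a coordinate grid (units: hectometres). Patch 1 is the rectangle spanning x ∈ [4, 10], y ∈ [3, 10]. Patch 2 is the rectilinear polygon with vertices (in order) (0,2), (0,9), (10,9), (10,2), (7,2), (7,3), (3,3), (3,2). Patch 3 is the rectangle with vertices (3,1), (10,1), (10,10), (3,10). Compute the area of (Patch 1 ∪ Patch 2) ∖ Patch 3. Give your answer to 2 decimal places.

21.00

|Patch 1 ∪ Patch 2| = 72.
|(Patch 1 ∪ Patch 2) ∩ Patch 3| = 51.
|(Patch 1 ∪ Patch 2) ∖ Patch 3| = 72 − 51 = 21.00.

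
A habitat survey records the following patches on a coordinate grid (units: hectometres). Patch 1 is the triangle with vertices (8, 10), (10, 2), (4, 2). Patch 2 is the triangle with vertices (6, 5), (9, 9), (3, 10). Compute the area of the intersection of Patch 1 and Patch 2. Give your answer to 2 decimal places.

The intersection is the polygon with vertices (8.438,8.25), (6,5), (5.727,5.455), (7.615,9.231), (8.217,9.13).
By the shoelace formula its area is 3.73.

3.73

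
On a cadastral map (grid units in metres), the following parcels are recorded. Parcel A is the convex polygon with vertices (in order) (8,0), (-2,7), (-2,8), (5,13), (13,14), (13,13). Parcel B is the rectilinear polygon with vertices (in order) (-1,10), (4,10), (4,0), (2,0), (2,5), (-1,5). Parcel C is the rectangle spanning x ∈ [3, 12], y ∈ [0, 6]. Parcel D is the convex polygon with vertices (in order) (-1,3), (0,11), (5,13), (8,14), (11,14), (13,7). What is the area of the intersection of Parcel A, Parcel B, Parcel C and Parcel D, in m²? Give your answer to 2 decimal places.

1.71

The intersection is the polygon with vertices (3,6), (4,6), (4,4.429), (3,4.143).
By the shoelace formula its area is 1.71.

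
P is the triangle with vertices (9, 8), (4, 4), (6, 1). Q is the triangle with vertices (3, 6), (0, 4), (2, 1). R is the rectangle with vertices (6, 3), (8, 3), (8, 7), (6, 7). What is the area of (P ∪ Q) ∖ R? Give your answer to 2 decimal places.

|P ∪ Q| = 18.
|(P ∪ Q) ∩ R| = 5.2512.
|(P ∪ Q) ∖ R| = 18 − 5.2512 = 12.75.

12.75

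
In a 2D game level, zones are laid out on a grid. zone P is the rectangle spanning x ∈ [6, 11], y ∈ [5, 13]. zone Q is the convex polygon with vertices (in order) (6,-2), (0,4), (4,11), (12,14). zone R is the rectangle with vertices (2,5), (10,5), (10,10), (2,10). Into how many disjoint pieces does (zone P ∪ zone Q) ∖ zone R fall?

(zone P ∪ zone Q) ∖ zone R splits into 2 disjoint pieces (area 24.7024, area 34.6875).

2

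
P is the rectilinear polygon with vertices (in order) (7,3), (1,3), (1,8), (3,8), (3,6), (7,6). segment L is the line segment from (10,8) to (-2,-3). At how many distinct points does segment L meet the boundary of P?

The segment meets the boundary at (4.545,3), (7,5.25).

2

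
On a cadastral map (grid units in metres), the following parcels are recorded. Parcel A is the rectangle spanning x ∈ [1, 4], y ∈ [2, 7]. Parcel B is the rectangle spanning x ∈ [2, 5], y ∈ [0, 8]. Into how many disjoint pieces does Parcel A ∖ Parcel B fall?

Parcel A ∖ Parcel B is a single connected region.

1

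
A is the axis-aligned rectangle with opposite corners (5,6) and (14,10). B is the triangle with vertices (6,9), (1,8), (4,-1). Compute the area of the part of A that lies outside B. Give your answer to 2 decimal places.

|A| = 36, |A∩B| = 2.
|A ∖ B| = |A| − |A∩B| = 36 − 2 = 34.00.

34.00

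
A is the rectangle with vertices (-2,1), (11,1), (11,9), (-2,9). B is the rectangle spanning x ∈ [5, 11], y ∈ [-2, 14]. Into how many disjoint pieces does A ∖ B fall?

1

A ∖ B is a single connected region.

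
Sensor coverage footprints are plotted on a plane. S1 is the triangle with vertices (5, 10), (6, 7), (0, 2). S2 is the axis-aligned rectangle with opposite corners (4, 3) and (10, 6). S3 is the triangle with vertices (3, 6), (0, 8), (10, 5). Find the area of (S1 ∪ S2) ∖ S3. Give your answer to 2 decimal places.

|S1 ∪ S2| = 29.2333.
|(S1 ∪ S2) ∩ S3| = 3.5832.
|(S1 ∪ S2) ∖ S3| = 29.2333 − 3.5832 = 25.65.

25.65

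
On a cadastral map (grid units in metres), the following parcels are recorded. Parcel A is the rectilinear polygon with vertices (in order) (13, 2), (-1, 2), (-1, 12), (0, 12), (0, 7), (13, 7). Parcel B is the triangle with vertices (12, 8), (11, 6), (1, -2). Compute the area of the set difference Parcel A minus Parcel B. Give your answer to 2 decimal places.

70.50

|Parcel A| = 75, |Parcel A∩Parcel B| = 4.5.
|Parcel A ∖ Parcel B| = |Parcel A| − |Parcel A∩Parcel B| = 75 − 4.5 = 70.50.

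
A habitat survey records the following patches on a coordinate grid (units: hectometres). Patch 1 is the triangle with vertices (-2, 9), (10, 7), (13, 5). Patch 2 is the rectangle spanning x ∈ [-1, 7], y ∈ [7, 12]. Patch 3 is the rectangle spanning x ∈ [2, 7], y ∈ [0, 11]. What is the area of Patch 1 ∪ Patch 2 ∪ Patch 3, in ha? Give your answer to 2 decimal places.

By inclusion–exclusion:
Individual areas: |Patch 1| = 9, |Patch 2| = 40, |Patch 3| = 55.
|Patch 1∩Patch 2| = 3.7.
|Patch 1∩Patch 3| = 3.25.
|Patch 2∩Patch 3|: x∈[2,7], y∈[7,11] → 5·4 = 20.
|Patch 1∩Patch 2∩Patch 3| = 2.95.
|Patch 1 ∪ Patch 2 ∪ Patch 3| = 104 − 26.95 + 2.95 = 80.00.

80.00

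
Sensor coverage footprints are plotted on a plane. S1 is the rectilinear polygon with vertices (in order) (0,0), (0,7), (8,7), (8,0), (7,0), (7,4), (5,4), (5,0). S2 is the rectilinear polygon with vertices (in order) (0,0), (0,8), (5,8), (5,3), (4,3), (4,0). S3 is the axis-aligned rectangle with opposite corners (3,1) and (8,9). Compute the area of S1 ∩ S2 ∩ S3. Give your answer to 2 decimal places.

10.00

The intersection is the polygon with vertices (5,7), (5,4), (5,3), (4,3), (4,1), (3,1), (3,7).
By the shoelace formula its area is 10.00.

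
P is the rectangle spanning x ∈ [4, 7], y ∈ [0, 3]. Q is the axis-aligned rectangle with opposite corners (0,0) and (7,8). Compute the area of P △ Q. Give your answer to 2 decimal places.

|P∩Q|: x∈[4,7], y∈[0,3] → 3·3 = 9.
|P △ Q| = |P| + |Q| − 2·|P∩Q| = 9 + 56 − 18 = 47.00.

47.00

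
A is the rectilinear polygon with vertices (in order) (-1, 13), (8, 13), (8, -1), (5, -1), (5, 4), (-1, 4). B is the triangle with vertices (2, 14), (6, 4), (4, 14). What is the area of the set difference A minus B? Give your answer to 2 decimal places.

87.90

|A| = 96, |A∩B| = 8.1.
|A ∖ B| = |A| − |A∩B| = 96 − 8.1 = 87.90.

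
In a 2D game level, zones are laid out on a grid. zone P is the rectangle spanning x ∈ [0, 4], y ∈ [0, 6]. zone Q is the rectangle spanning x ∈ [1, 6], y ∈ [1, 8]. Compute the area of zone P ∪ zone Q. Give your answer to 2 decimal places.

By inclusion–exclusion:
Individual areas: |zone P| = 24, |zone Q| = 35.
|zone P∩zone Q|: x∈[1,4], y∈[1,6] → 3·5 = 15.
|zone P ∪ zone Q| = 59 − 15 = 44.00.

44.00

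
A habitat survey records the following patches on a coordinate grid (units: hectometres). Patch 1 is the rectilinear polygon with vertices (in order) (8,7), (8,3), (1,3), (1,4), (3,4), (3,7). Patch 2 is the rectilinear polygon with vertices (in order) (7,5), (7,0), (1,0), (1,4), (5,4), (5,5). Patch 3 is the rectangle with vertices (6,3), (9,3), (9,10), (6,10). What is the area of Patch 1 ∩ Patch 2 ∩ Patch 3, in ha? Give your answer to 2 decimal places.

2.00

The intersection is the polygon with vertices (7,5), (7,3), (6,3), (6,5).
By the shoelace formula its area is 2.00.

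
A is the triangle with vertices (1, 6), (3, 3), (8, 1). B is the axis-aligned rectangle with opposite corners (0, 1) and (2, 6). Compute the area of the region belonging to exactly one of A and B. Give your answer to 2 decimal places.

|A| = 5.5, |B| = 10, |A∩B| = 0.3929.
|A △ B| = |A| + |B| − 2·|A∩B| = 5.5 + 10 − 0.7857 = 14.71.

14.71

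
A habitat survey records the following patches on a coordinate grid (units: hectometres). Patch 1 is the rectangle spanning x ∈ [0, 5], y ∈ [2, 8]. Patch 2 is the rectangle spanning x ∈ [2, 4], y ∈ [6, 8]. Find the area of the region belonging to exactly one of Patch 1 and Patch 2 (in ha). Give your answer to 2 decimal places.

26.00

|Patch 1∩Patch 2|: x∈[2,4], y∈[6,8] → 2·2 = 4.
|Patch 1 △ Patch 2| = |Patch 1| + |Patch 2| − 2·|Patch 1∩Patch 2| = 30 + 4 − 8 = 26.00.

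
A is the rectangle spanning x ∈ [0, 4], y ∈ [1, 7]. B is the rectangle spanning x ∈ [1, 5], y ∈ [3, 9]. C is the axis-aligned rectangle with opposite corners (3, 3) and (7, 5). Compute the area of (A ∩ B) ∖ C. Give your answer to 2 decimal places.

|A ∩ B| = 12.
|(A ∩ B) ∩ C| = 2.
|(A ∩ B) ∖ C| = 12 − 2 = 10.00.

10.00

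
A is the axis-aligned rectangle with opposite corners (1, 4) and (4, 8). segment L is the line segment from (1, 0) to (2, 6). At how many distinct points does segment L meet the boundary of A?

1

The segment meets the boundary at (1.667,4).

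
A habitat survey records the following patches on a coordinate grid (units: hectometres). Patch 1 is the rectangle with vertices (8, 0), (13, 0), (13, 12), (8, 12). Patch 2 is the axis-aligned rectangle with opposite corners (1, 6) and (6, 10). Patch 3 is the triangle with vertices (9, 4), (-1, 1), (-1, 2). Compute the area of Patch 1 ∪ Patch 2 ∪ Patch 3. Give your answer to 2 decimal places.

84.95

By inclusion–exclusion:
Individual areas: |Patch 1| = 60, |Patch 2| = 20, |Patch 3| = 5.
|Patch 1∩Patch 2| = 0 (no overlap).
|Patch 1∩Patch 3| = 0.05.
|Patch 2∩Patch 3| = 0.
|Patch 1∩Patch 2∩Patch 3| = 0.
|Patch 1 ∪ Patch 2 ∪ Patch 3| = 85 − 0.05 + 0 = 84.95.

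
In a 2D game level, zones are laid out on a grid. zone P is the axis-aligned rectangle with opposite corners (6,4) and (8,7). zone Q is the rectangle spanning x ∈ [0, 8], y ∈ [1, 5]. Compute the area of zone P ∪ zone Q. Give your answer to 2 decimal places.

By inclusion–exclusion:
Individual areas: |zone P| = 6, |zone Q| = 32.
|zone P∩zone Q|: x∈[6,8], y∈[4,5] → 2·1 = 2.
|zone P ∪ zone Q| = 38 − 2 = 36.00.

36.00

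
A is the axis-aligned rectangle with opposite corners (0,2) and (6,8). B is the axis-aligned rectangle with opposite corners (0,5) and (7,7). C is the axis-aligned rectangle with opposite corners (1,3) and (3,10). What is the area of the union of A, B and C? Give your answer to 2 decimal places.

42.00

By inclusion–exclusion:
Individual areas: |A| = 36, |B| = 14, |C| = 14.
|A∩B|: x∈[0,6], y∈[5,7] → 6·2 = 12.
|A∩C|: x∈[1,3], y∈[3,8] → 2·5 = 10.
|B∩C|: x∈[1,3], y∈[5,7] → 2·2 = 4.
|A∩B∩C| = 4.
|A ∪ B ∪ C| = 64 − 26 + 4 = 42.00.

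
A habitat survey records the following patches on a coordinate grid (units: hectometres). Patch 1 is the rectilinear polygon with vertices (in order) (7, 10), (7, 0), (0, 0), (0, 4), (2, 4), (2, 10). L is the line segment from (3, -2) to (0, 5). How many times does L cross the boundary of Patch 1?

2

The segment meets the boundary at (0.429,4), (2.143,0).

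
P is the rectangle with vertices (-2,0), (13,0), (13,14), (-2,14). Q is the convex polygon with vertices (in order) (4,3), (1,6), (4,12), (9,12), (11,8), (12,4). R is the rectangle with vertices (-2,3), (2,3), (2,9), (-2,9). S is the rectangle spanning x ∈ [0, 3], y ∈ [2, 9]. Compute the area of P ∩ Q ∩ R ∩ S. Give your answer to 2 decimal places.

1.50

The intersection is the polygon with vertices (2,5), (1,6), (2,8).
By the shoelace formula its area is 1.50.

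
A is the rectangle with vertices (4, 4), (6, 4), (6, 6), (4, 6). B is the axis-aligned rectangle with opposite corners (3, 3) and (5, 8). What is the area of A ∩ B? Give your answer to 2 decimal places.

|A∩B|: x∈[4,5], y∈[4,6] → 1·2 = 2.

2.00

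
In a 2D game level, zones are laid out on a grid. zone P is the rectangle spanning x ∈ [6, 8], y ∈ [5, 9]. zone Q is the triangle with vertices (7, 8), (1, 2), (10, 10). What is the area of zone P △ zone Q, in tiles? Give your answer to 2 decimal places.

|zone P| = 8, |zone Q| = 3, |zone P∩zone Q| = 1.1667.
|zone P △ zone Q| = |zone P| + |zone Q| − 2·|zone P∩zone Q| = 8 + 3 − 2.3333 = 8.67.

8.67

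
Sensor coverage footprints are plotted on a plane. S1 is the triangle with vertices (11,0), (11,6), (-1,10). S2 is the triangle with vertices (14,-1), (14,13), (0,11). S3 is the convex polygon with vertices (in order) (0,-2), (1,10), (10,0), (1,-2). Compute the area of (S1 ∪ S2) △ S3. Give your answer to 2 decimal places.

165.67

|S1 ∪ S2| = 115.2792.
|(S1 ∪ S2) ∩ S3| = 4.8045.
|(S1 ∪ S2) △ S3| = 115.2792 + 60 − 9.609 = 165.67.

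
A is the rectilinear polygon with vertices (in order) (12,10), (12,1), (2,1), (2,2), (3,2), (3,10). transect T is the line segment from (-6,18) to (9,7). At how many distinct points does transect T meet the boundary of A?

The segment meets the boundary at (4.909,10).

1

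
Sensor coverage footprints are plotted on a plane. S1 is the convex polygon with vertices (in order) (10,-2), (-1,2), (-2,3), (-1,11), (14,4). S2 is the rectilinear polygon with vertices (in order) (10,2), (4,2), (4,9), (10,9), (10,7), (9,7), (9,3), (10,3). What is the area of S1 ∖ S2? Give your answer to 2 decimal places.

84.50

|S1| = 113, |S1∩S2| = 28.5.
|S1 ∖ S2| = |S1| − |S1∩S2| = 113 − 28.5 = 84.50.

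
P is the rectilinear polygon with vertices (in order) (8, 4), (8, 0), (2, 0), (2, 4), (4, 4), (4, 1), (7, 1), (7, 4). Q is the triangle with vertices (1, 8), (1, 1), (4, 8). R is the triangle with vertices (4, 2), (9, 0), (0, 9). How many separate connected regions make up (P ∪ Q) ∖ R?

(P ∪ Q) ∖ R splits into 3 disjoint pieces (area 15.0951, area 3.15, area 2.5).

3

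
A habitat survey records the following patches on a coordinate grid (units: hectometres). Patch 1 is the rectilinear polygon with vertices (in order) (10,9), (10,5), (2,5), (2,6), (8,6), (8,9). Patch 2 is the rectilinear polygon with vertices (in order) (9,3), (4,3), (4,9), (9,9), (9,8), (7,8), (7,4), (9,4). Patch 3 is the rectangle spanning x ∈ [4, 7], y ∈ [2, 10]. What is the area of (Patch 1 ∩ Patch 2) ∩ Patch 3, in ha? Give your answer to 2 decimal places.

3.00

The region (Patch 1 ∩ Patch 2) ∩ Patch 3 is the polygon with vertices (4,6), (7,6), (7,5), (4,5).
By the shoelace formula its area is 3.00.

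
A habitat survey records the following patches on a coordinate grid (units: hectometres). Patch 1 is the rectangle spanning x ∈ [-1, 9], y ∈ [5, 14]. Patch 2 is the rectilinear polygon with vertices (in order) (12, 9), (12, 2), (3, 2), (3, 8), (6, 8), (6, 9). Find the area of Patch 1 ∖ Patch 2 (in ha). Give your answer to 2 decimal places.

69.00

|Patch 1| = 90, |Patch 1∩Patch 2| = 21.
|Patch 1 ∖ Patch 2| = |Patch 1| − |Patch 1∩Patch 2| = 90 − 21 = 69.00.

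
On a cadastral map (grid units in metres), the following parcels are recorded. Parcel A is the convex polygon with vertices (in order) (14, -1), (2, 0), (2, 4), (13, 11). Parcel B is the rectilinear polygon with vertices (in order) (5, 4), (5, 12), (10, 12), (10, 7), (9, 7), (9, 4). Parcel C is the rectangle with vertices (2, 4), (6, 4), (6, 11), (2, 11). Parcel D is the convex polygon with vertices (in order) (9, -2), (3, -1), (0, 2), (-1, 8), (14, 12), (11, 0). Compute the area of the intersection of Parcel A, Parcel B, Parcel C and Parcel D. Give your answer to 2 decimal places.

2.23

The intersection is the polygon with vertices (5,5.909), (6,6.545), (6,4), (5,4).
By the shoelace formula its area is 2.23.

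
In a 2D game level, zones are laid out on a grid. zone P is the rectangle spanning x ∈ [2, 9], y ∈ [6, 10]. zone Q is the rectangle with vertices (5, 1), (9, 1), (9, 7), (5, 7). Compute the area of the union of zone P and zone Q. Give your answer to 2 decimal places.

48.00

By inclusion–exclusion:
Individual areas: |zone P| = 28, |zone Q| = 24.
|zone P∩zone Q|: x∈[5,9], y∈[6,7] → 4·1 = 4.
|zone P ∪ zone Q| = 52 − 4 = 48.00.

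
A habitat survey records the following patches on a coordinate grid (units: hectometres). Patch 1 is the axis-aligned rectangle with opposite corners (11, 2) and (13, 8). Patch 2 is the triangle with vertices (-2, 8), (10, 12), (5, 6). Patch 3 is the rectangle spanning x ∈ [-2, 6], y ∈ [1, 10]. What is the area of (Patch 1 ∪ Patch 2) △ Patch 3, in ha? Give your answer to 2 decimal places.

73.20

|Patch 1 ∪ Patch 2| = 38.
|(Patch 1 ∪ Patch 2) ∩ Patch 3| = 18.4.
|(Patch 1 ∪ Patch 2) △ Patch 3| = 38 + 72 − 36.8 = 73.20.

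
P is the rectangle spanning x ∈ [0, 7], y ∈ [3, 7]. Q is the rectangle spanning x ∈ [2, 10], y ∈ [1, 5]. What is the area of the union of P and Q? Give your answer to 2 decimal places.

By inclusion–exclusion:
Individual areas: |P| = 28, |Q| = 32.
|P∩Q|: x∈[2,7], y∈[3,5] → 5·2 = 10.
|P ∪ Q| = 60 − 10 = 50.00.

50.00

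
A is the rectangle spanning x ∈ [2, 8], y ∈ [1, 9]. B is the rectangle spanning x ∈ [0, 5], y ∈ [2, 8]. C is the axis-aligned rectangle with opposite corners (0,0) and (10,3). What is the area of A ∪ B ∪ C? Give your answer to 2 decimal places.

76.00

By inclusion–exclusion:
Individual areas: |A| = 48, |B| = 30, |C| = 30.
|A∩B|: x∈[2,5], y∈[2,8] → 3·6 = 18.
|A∩C|: x∈[2,8], y∈[1,3] → 6·2 = 12.
|B∩C|: x∈[0,5], y∈[2,3] → 5·1 = 5.
|A∩B∩C| = 3.
|A ∪ B ∪ C| = 108 − 35 + 3 = 76.00.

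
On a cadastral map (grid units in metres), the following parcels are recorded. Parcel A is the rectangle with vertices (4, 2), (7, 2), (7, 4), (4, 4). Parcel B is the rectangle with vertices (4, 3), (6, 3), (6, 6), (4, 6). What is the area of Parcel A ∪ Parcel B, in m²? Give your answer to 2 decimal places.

By inclusion–exclusion:
Individual areas: |Parcel A| = 6, |Parcel B| = 6.
|Parcel A∩Parcel B|: x∈[4,6], y∈[3,4] → 2·1 = 2.
|Parcel A ∪ Parcel B| = 12 − 2 = 10.00.

10.00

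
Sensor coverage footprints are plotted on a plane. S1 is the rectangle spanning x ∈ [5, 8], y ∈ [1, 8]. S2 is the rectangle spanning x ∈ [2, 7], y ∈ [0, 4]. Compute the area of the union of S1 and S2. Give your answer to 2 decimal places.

By inclusion–exclusion:
Individual areas: |S1| = 21, |S2| = 20.
|S1∩S2|: x∈[5,7], y∈[1,4] → 2·3 = 6.
|S1 ∪ S2| = 41 − 6 = 35.00.

35.00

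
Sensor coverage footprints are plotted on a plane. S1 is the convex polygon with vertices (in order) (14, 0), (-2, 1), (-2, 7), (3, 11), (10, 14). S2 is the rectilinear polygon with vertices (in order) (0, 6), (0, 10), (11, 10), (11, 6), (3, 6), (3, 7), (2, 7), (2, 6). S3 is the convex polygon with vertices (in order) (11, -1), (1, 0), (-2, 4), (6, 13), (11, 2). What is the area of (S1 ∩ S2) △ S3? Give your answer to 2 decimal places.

|S1 ∩ S2| = 41.775.
|(S1 ∩ S2) ∩ S3| = 25.8409.
|(S1 ∩ S2) △ S3| = 41.775 + 104.5 − 51.6818 = 94.59.

94.59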